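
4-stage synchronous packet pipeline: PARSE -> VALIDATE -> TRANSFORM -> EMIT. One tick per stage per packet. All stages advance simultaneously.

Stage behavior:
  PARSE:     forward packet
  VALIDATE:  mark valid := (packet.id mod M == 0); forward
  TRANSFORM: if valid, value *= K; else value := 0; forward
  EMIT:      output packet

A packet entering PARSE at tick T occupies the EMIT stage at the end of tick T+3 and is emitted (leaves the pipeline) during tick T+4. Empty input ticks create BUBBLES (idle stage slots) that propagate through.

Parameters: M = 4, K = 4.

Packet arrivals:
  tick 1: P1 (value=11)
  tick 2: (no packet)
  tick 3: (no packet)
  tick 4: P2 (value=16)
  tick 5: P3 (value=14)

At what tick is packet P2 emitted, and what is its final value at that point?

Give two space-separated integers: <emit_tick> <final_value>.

Tick 1: [PARSE:P1(v=11,ok=F), VALIDATE:-, TRANSFORM:-, EMIT:-] out:-; in:P1
Tick 2: [PARSE:-, VALIDATE:P1(v=11,ok=F), TRANSFORM:-, EMIT:-] out:-; in:-
Tick 3: [PARSE:-, VALIDATE:-, TRANSFORM:P1(v=0,ok=F), EMIT:-] out:-; in:-
Tick 4: [PARSE:P2(v=16,ok=F), VALIDATE:-, TRANSFORM:-, EMIT:P1(v=0,ok=F)] out:-; in:P2
Tick 5: [PARSE:P3(v=14,ok=F), VALIDATE:P2(v=16,ok=F), TRANSFORM:-, EMIT:-] out:P1(v=0); in:P3
Tick 6: [PARSE:-, VALIDATE:P3(v=14,ok=F), TRANSFORM:P2(v=0,ok=F), EMIT:-] out:-; in:-
Tick 7: [PARSE:-, VALIDATE:-, TRANSFORM:P3(v=0,ok=F), EMIT:P2(v=0,ok=F)] out:-; in:-
Tick 8: [PARSE:-, VALIDATE:-, TRANSFORM:-, EMIT:P3(v=0,ok=F)] out:P2(v=0); in:-
Tick 9: [PARSE:-, VALIDATE:-, TRANSFORM:-, EMIT:-] out:P3(v=0); in:-
P2: arrives tick 4, valid=False (id=2, id%4=2), emit tick 8, final value 0

Answer: 8 0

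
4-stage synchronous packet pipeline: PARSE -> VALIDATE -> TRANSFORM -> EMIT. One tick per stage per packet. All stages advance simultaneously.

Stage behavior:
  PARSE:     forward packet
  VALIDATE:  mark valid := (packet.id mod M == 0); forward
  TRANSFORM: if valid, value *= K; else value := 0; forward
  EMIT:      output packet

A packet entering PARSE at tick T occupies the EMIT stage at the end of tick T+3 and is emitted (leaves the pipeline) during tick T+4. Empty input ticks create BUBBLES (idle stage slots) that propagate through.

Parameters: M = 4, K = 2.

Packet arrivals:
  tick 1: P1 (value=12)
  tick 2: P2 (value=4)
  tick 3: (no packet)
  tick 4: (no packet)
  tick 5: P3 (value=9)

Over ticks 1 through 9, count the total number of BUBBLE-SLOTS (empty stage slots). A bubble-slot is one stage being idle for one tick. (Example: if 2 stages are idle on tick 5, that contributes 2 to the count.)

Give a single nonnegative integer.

Tick 1: [PARSE:P1(v=12,ok=F), VALIDATE:-, TRANSFORM:-, EMIT:-] out:-; bubbles=3
Tick 2: [PARSE:P2(v=4,ok=F), VALIDATE:P1(v=12,ok=F), TRANSFORM:-, EMIT:-] out:-; bubbles=2
Tick 3: [PARSE:-, VALIDATE:P2(v=4,ok=F), TRANSFORM:P1(v=0,ok=F), EMIT:-] out:-; bubbles=2
Tick 4: [PARSE:-, VALIDATE:-, TRANSFORM:P2(v=0,ok=F), EMIT:P1(v=0,ok=F)] out:-; bubbles=2
Tick 5: [PARSE:P3(v=9,ok=F), VALIDATE:-, TRANSFORM:-, EMIT:P2(v=0,ok=F)] out:P1(v=0); bubbles=2
Tick 6: [PARSE:-, VALIDATE:P3(v=9,ok=F), TRANSFORM:-, EMIT:-] out:P2(v=0); bubbles=3
Tick 7: [PARSE:-, VALIDATE:-, TRANSFORM:P3(v=0,ok=F), EMIT:-] out:-; bubbles=3
Tick 8: [PARSE:-, VALIDATE:-, TRANSFORM:-, EMIT:P3(v=0,ok=F)] out:-; bubbles=3
Tick 9: [PARSE:-, VALIDATE:-, TRANSFORM:-, EMIT:-] out:P3(v=0); bubbles=4
Total bubble-slots: 24

Answer: 24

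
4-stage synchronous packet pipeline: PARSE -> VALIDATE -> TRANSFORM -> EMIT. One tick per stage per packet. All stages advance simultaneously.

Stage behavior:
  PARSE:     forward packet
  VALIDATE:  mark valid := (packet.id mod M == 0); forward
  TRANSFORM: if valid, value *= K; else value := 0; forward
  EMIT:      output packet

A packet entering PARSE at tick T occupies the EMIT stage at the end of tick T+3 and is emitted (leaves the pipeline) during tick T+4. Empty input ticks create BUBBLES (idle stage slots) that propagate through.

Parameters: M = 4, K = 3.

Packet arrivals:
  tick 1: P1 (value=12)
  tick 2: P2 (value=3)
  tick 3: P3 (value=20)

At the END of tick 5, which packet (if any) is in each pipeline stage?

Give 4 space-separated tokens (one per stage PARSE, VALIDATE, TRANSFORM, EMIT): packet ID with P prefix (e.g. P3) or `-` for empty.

Tick 1: [PARSE:P1(v=12,ok=F), VALIDATE:-, TRANSFORM:-, EMIT:-] out:-; in:P1
Tick 2: [PARSE:P2(v=3,ok=F), VALIDATE:P1(v=12,ok=F), TRANSFORM:-, EMIT:-] out:-; in:P2
Tick 3: [PARSE:P3(v=20,ok=F), VALIDATE:P2(v=3,ok=F), TRANSFORM:P1(v=0,ok=F), EMIT:-] out:-; in:P3
Tick 4: [PARSE:-, VALIDATE:P3(v=20,ok=F), TRANSFORM:P2(v=0,ok=F), EMIT:P1(v=0,ok=F)] out:-; in:-
Tick 5: [PARSE:-, VALIDATE:-, TRANSFORM:P3(v=0,ok=F), EMIT:P2(v=0,ok=F)] out:P1(v=0); in:-
At end of tick 5: ['-', '-', 'P3', 'P2']

Answer: - - P3 P2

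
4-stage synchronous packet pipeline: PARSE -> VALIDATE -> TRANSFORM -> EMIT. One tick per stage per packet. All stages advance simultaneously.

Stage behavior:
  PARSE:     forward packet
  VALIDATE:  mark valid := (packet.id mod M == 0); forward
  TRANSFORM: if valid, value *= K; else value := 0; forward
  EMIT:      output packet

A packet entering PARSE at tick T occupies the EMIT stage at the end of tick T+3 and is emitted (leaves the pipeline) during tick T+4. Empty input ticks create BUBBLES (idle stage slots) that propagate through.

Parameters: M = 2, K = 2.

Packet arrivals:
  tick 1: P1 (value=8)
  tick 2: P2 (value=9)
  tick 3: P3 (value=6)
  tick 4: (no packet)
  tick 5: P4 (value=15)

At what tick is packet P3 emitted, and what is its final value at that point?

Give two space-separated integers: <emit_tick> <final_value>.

Tick 1: [PARSE:P1(v=8,ok=F), VALIDATE:-, TRANSFORM:-, EMIT:-] out:-; in:P1
Tick 2: [PARSE:P2(v=9,ok=F), VALIDATE:P1(v=8,ok=F), TRANSFORM:-, EMIT:-] out:-; in:P2
Tick 3: [PARSE:P3(v=6,ok=F), VALIDATE:P2(v=9,ok=T), TRANSFORM:P1(v=0,ok=F), EMIT:-] out:-; in:P3
Tick 4: [PARSE:-, VALIDATE:P3(v=6,ok=F), TRANSFORM:P2(v=18,ok=T), EMIT:P1(v=0,ok=F)] out:-; in:-
Tick 5: [PARSE:P4(v=15,ok=F), VALIDATE:-, TRANSFORM:P3(v=0,ok=F), EMIT:P2(v=18,ok=T)] out:P1(v=0); in:P4
Tick 6: [PARSE:-, VALIDATE:P4(v=15,ok=T), TRANSFORM:-, EMIT:P3(v=0,ok=F)] out:P2(v=18); in:-
Tick 7: [PARSE:-, VALIDATE:-, TRANSFORM:P4(v=30,ok=T), EMIT:-] out:P3(v=0); in:-
Tick 8: [PARSE:-, VALIDATE:-, TRANSFORM:-, EMIT:P4(v=30,ok=T)] out:-; in:-
Tick 9: [PARSE:-, VALIDATE:-, TRANSFORM:-, EMIT:-] out:P4(v=30); in:-
P3: arrives tick 3, valid=False (id=3, id%2=1), emit tick 7, final value 0

Answer: 7 0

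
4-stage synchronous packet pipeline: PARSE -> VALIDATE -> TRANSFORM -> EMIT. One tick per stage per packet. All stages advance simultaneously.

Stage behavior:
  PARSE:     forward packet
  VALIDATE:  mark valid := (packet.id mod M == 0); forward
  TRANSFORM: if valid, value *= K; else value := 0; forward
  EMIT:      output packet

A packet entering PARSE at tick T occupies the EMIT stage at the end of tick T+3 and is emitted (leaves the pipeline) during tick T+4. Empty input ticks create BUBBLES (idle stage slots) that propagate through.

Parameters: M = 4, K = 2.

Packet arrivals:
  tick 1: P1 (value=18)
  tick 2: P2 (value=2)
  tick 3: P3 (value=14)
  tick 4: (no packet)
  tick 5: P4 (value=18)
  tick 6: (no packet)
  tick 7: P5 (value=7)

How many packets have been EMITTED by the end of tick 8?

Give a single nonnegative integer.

Answer: 3

Derivation:
Tick 1: [PARSE:P1(v=18,ok=F), VALIDATE:-, TRANSFORM:-, EMIT:-] out:-; in:P1
Tick 2: [PARSE:P2(v=2,ok=F), VALIDATE:P1(v=18,ok=F), TRANSFORM:-, EMIT:-] out:-; in:P2
Tick 3: [PARSE:P3(v=14,ok=F), VALIDATE:P2(v=2,ok=F), TRANSFORM:P1(v=0,ok=F), EMIT:-] out:-; in:P3
Tick 4: [PARSE:-, VALIDATE:P3(v=14,ok=F), TRANSFORM:P2(v=0,ok=F), EMIT:P1(v=0,ok=F)] out:-; in:-
Tick 5: [PARSE:P4(v=18,ok=F), VALIDATE:-, TRANSFORM:P3(v=0,ok=F), EMIT:P2(v=0,ok=F)] out:P1(v=0); in:P4
Tick 6: [PARSE:-, VALIDATE:P4(v=18,ok=T), TRANSFORM:-, EMIT:P3(v=0,ok=F)] out:P2(v=0); in:-
Tick 7: [PARSE:P5(v=7,ok=F), VALIDATE:-, TRANSFORM:P4(v=36,ok=T), EMIT:-] out:P3(v=0); in:P5
Tick 8: [PARSE:-, VALIDATE:P5(v=7,ok=F), TRANSFORM:-, EMIT:P4(v=36,ok=T)] out:-; in:-
Emitted by tick 8: ['P1', 'P2', 'P3']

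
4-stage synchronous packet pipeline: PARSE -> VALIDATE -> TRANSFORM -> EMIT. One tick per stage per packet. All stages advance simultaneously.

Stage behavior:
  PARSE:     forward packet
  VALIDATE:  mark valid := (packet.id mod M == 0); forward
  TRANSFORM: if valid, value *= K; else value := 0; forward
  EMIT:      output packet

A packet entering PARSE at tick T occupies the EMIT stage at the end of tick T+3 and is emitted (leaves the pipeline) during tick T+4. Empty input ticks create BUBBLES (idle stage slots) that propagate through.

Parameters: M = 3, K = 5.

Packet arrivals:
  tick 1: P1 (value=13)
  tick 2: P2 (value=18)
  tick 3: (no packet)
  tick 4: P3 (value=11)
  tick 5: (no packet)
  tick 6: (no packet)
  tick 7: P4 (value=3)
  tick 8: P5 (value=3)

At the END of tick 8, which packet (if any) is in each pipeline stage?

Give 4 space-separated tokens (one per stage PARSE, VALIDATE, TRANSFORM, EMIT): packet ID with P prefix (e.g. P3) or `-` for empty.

Answer: P5 P4 - -

Derivation:
Tick 1: [PARSE:P1(v=13,ok=F), VALIDATE:-, TRANSFORM:-, EMIT:-] out:-; in:P1
Tick 2: [PARSE:P2(v=18,ok=F), VALIDATE:P1(v=13,ok=F), TRANSFORM:-, EMIT:-] out:-; in:P2
Tick 3: [PARSE:-, VALIDATE:P2(v=18,ok=F), TRANSFORM:P1(v=0,ok=F), EMIT:-] out:-; in:-
Tick 4: [PARSE:P3(v=11,ok=F), VALIDATE:-, TRANSFORM:P2(v=0,ok=F), EMIT:P1(v=0,ok=F)] out:-; in:P3
Tick 5: [PARSE:-, VALIDATE:P3(v=11,ok=T), TRANSFORM:-, EMIT:P2(v=0,ok=F)] out:P1(v=0); in:-
Tick 6: [PARSE:-, VALIDATE:-, TRANSFORM:P3(v=55,ok=T), EMIT:-] out:P2(v=0); in:-
Tick 7: [PARSE:P4(v=3,ok=F), VALIDATE:-, TRANSFORM:-, EMIT:P3(v=55,ok=T)] out:-; in:P4
Tick 8: [PARSE:P5(v=3,ok=F), VALIDATE:P4(v=3,ok=F), TRANSFORM:-, EMIT:-] out:P3(v=55); in:P5
At end of tick 8: ['P5', 'P4', '-', '-']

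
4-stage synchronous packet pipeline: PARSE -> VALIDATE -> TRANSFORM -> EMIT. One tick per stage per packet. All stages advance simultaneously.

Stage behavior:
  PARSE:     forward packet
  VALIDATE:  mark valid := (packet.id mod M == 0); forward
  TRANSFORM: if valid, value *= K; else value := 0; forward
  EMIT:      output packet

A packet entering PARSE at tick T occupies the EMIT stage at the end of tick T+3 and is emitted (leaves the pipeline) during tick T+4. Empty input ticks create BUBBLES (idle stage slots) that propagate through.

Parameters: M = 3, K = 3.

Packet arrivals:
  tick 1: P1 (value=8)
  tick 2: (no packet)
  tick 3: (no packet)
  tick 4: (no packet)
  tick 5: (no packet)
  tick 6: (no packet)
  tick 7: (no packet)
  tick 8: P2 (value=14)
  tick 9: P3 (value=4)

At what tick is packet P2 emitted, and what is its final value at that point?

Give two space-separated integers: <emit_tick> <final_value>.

Answer: 12 0

Derivation:
Tick 1: [PARSE:P1(v=8,ok=F), VALIDATE:-, TRANSFORM:-, EMIT:-] out:-; in:P1
Tick 2: [PARSE:-, VALIDATE:P1(v=8,ok=F), TRANSFORM:-, EMIT:-] out:-; in:-
Tick 3: [PARSE:-, VALIDATE:-, TRANSFORM:P1(v=0,ok=F), EMIT:-] out:-; in:-
Tick 4: [PARSE:-, VALIDATE:-, TRANSFORM:-, EMIT:P1(v=0,ok=F)] out:-; in:-
Tick 5: [PARSE:-, VALIDATE:-, TRANSFORM:-, EMIT:-] out:P1(v=0); in:-
Tick 6: [PARSE:-, VALIDATE:-, TRANSFORM:-, EMIT:-] out:-; in:-
Tick 7: [PARSE:-, VALIDATE:-, TRANSFORM:-, EMIT:-] out:-; in:-
Tick 8: [PARSE:P2(v=14,ok=F), VALIDATE:-, TRANSFORM:-, EMIT:-] out:-; in:P2
Tick 9: [PARSE:P3(v=4,ok=F), VALIDATE:P2(v=14,ok=F), TRANSFORM:-, EMIT:-] out:-; in:P3
Tick 10: [PARSE:-, VALIDATE:P3(v=4,ok=T), TRANSFORM:P2(v=0,ok=F), EMIT:-] out:-; in:-
Tick 11: [PARSE:-, VALIDATE:-, TRANSFORM:P3(v=12,ok=T), EMIT:P2(v=0,ok=F)] out:-; in:-
Tick 12: [PARSE:-, VALIDATE:-, TRANSFORM:-, EMIT:P3(v=12,ok=T)] out:P2(v=0); in:-
Tick 13: [PARSE:-, VALIDATE:-, TRANSFORM:-, EMIT:-] out:P3(v=12); in:-
P2: arrives tick 8, valid=False (id=2, id%3=2), emit tick 12, final value 0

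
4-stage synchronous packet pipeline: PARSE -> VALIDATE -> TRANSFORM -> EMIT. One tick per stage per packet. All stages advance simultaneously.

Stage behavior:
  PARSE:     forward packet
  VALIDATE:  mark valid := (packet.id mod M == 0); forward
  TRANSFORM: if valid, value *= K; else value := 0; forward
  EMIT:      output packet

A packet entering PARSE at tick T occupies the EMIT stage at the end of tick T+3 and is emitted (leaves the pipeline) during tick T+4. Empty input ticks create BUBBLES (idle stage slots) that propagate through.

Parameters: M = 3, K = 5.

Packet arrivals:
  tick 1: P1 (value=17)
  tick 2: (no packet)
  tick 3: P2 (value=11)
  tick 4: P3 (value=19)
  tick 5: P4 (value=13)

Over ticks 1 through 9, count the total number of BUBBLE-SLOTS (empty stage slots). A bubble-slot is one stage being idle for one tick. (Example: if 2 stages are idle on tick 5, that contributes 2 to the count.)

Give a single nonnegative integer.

Answer: 20

Derivation:
Tick 1: [PARSE:P1(v=17,ok=F), VALIDATE:-, TRANSFORM:-, EMIT:-] out:-; bubbles=3
Tick 2: [PARSE:-, VALIDATE:P1(v=17,ok=F), TRANSFORM:-, EMIT:-] out:-; bubbles=3
Tick 3: [PARSE:P2(v=11,ok=F), VALIDATE:-, TRANSFORM:P1(v=0,ok=F), EMIT:-] out:-; bubbles=2
Tick 4: [PARSE:P3(v=19,ok=F), VALIDATE:P2(v=11,ok=F), TRANSFORM:-, EMIT:P1(v=0,ok=F)] out:-; bubbles=1
Tick 5: [PARSE:P4(v=13,ok=F), VALIDATE:P3(v=19,ok=T), TRANSFORM:P2(v=0,ok=F), EMIT:-] out:P1(v=0); bubbles=1
Tick 6: [PARSE:-, VALIDATE:P4(v=13,ok=F), TRANSFORM:P3(v=95,ok=T), EMIT:P2(v=0,ok=F)] out:-; bubbles=1
Tick 7: [PARSE:-, VALIDATE:-, TRANSFORM:P4(v=0,ok=F), EMIT:P3(v=95,ok=T)] out:P2(v=0); bubbles=2
Tick 8: [PARSE:-, VALIDATE:-, TRANSFORM:-, EMIT:P4(v=0,ok=F)] out:P3(v=95); bubbles=3
Tick 9: [PARSE:-, VALIDATE:-, TRANSFORM:-, EMIT:-] out:P4(v=0); bubbles=4
Total bubble-slots: 20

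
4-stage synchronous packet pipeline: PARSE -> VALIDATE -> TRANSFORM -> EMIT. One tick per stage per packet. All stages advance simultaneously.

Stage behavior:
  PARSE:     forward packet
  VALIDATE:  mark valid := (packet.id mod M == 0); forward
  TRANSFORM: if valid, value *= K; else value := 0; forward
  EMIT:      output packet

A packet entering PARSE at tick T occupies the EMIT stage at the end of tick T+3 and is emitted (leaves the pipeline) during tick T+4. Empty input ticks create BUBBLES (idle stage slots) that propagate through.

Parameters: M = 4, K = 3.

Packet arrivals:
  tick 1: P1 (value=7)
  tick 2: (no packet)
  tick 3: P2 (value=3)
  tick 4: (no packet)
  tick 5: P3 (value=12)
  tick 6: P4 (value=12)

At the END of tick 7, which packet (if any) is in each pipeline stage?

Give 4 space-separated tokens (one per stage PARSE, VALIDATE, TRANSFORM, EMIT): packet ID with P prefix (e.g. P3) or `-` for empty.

Answer: - P4 P3 -

Derivation:
Tick 1: [PARSE:P1(v=7,ok=F), VALIDATE:-, TRANSFORM:-, EMIT:-] out:-; in:P1
Tick 2: [PARSE:-, VALIDATE:P1(v=7,ok=F), TRANSFORM:-, EMIT:-] out:-; in:-
Tick 3: [PARSE:P2(v=3,ok=F), VALIDATE:-, TRANSFORM:P1(v=0,ok=F), EMIT:-] out:-; in:P2
Tick 4: [PARSE:-, VALIDATE:P2(v=3,ok=F), TRANSFORM:-, EMIT:P1(v=0,ok=F)] out:-; in:-
Tick 5: [PARSE:P3(v=12,ok=F), VALIDATE:-, TRANSFORM:P2(v=0,ok=F), EMIT:-] out:P1(v=0); in:P3
Tick 6: [PARSE:P4(v=12,ok=F), VALIDATE:P3(v=12,ok=F), TRANSFORM:-, EMIT:P2(v=0,ok=F)] out:-; in:P4
Tick 7: [PARSE:-, VALIDATE:P4(v=12,ok=T), TRANSFORM:P3(v=0,ok=F), EMIT:-] out:P2(v=0); in:-
At end of tick 7: ['-', 'P4', 'P3', '-']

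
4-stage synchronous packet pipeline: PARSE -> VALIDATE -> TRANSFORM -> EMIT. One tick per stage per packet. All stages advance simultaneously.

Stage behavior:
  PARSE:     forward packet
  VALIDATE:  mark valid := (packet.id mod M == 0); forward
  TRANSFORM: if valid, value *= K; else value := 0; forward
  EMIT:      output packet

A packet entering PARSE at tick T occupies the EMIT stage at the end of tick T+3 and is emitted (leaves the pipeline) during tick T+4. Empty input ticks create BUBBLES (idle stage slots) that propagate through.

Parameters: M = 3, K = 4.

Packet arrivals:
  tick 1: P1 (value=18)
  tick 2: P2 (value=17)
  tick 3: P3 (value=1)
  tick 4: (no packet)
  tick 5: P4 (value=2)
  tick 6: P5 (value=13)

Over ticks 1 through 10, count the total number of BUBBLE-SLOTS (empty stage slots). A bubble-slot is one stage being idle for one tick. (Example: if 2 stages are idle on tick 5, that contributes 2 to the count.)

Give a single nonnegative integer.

Tick 1: [PARSE:P1(v=18,ok=F), VALIDATE:-, TRANSFORM:-, EMIT:-] out:-; bubbles=3
Tick 2: [PARSE:P2(v=17,ok=F), VALIDATE:P1(v=18,ok=F), TRANSFORM:-, EMIT:-] out:-; bubbles=2
Tick 3: [PARSE:P3(v=1,ok=F), VALIDATE:P2(v=17,ok=F), TRANSFORM:P1(v=0,ok=F), EMIT:-] out:-; bubbles=1
Tick 4: [PARSE:-, VALIDATE:P3(v=1,ok=T), TRANSFORM:P2(v=0,ok=F), EMIT:P1(v=0,ok=F)] out:-; bubbles=1
Tick 5: [PARSE:P4(v=2,ok=F), VALIDATE:-, TRANSFORM:P3(v=4,ok=T), EMIT:P2(v=0,ok=F)] out:P1(v=0); bubbles=1
Tick 6: [PARSE:P5(v=13,ok=F), VALIDATE:P4(v=2,ok=F), TRANSFORM:-, EMIT:P3(v=4,ok=T)] out:P2(v=0); bubbles=1
Tick 7: [PARSE:-, VALIDATE:P5(v=13,ok=F), TRANSFORM:P4(v=0,ok=F), EMIT:-] out:P3(v=4); bubbles=2
Tick 8: [PARSE:-, VALIDATE:-, TRANSFORM:P5(v=0,ok=F), EMIT:P4(v=0,ok=F)] out:-; bubbles=2
Tick 9: [PARSE:-, VALIDATE:-, TRANSFORM:-, EMIT:P5(v=0,ok=F)] out:P4(v=0); bubbles=3
Tick 10: [PARSE:-, VALIDATE:-, TRANSFORM:-, EMIT:-] out:P5(v=0); bubbles=4
Total bubble-slots: 20

Answer: 20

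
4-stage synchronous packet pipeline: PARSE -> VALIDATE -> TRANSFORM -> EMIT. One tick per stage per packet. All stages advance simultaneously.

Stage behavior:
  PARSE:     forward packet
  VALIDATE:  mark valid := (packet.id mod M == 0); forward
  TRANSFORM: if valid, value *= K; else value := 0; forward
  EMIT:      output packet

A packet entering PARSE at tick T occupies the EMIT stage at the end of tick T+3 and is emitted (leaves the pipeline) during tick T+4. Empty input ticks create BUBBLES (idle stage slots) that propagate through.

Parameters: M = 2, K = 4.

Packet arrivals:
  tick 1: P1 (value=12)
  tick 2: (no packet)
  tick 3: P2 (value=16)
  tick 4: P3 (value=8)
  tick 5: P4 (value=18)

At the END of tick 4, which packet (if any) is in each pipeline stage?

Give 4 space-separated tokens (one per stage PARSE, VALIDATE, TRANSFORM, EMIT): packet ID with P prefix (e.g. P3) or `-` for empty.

Tick 1: [PARSE:P1(v=12,ok=F), VALIDATE:-, TRANSFORM:-, EMIT:-] out:-; in:P1
Tick 2: [PARSE:-, VALIDATE:P1(v=12,ok=F), TRANSFORM:-, EMIT:-] out:-; in:-
Tick 3: [PARSE:P2(v=16,ok=F), VALIDATE:-, TRANSFORM:P1(v=0,ok=F), EMIT:-] out:-; in:P2
Tick 4: [PARSE:P3(v=8,ok=F), VALIDATE:P2(v=16,ok=T), TRANSFORM:-, EMIT:P1(v=0,ok=F)] out:-; in:P3
At end of tick 4: ['P3', 'P2', '-', 'P1']

Answer: P3 P2 - P1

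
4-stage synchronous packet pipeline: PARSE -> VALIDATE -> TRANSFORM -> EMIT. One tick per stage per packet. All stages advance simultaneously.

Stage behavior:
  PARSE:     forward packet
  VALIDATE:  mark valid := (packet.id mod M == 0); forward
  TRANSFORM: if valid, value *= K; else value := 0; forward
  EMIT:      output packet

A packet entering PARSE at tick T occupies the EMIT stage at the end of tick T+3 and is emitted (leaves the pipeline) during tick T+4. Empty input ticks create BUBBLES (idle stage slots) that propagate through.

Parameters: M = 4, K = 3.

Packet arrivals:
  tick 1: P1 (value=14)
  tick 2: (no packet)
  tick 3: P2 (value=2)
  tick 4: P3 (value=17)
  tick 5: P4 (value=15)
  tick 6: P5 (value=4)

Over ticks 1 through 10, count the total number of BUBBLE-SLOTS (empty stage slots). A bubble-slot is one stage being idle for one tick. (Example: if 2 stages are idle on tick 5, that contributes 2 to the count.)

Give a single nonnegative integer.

Answer: 20

Derivation:
Tick 1: [PARSE:P1(v=14,ok=F), VALIDATE:-, TRANSFORM:-, EMIT:-] out:-; bubbles=3
Tick 2: [PARSE:-, VALIDATE:P1(v=14,ok=F), TRANSFORM:-, EMIT:-] out:-; bubbles=3
Tick 3: [PARSE:P2(v=2,ok=F), VALIDATE:-, TRANSFORM:P1(v=0,ok=F), EMIT:-] out:-; bubbles=2
Tick 4: [PARSE:P3(v=17,ok=F), VALIDATE:P2(v=2,ok=F), TRANSFORM:-, EMIT:P1(v=0,ok=F)] out:-; bubbles=1
Tick 5: [PARSE:P4(v=15,ok=F), VALIDATE:P3(v=17,ok=F), TRANSFORM:P2(v=0,ok=F), EMIT:-] out:P1(v=0); bubbles=1
Tick 6: [PARSE:P5(v=4,ok=F), VALIDATE:P4(v=15,ok=T), TRANSFORM:P3(v=0,ok=F), EMIT:P2(v=0,ok=F)] out:-; bubbles=0
Tick 7: [PARSE:-, VALIDATE:P5(v=4,ok=F), TRANSFORM:P4(v=45,ok=T), EMIT:P3(v=0,ok=F)] out:P2(v=0); bubbles=1
Tick 8: [PARSE:-, VALIDATE:-, TRANSFORM:P5(v=0,ok=F), EMIT:P4(v=45,ok=T)] out:P3(v=0); bubbles=2
Tick 9: [PARSE:-, VALIDATE:-, TRANSFORM:-, EMIT:P5(v=0,ok=F)] out:P4(v=45); bubbles=3
Tick 10: [PARSE:-, VALIDATE:-, TRANSFORM:-, EMIT:-] out:P5(v=0); bubbles=4
Total bubble-slots: 20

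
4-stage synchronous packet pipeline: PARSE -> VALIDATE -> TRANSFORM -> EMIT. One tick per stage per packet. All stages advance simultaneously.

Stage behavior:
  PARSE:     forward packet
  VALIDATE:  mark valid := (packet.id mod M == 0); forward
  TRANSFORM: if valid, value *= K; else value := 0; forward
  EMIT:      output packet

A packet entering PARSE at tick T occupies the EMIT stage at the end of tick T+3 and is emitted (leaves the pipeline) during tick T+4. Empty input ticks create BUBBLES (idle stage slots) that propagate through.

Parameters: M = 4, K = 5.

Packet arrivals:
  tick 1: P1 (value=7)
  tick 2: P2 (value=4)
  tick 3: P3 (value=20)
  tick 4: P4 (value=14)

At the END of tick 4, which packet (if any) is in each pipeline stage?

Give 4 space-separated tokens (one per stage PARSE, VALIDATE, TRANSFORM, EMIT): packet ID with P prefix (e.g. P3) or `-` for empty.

Tick 1: [PARSE:P1(v=7,ok=F), VALIDATE:-, TRANSFORM:-, EMIT:-] out:-; in:P1
Tick 2: [PARSE:P2(v=4,ok=F), VALIDATE:P1(v=7,ok=F), TRANSFORM:-, EMIT:-] out:-; in:P2
Tick 3: [PARSE:P3(v=20,ok=F), VALIDATE:P2(v=4,ok=F), TRANSFORM:P1(v=0,ok=F), EMIT:-] out:-; in:P3
Tick 4: [PARSE:P4(v=14,ok=F), VALIDATE:P3(v=20,ok=F), TRANSFORM:P2(v=0,ok=F), EMIT:P1(v=0,ok=F)] out:-; in:P4
At end of tick 4: ['P4', 'P3', 'P2', 'P1']

Answer: P4 P3 P2 P1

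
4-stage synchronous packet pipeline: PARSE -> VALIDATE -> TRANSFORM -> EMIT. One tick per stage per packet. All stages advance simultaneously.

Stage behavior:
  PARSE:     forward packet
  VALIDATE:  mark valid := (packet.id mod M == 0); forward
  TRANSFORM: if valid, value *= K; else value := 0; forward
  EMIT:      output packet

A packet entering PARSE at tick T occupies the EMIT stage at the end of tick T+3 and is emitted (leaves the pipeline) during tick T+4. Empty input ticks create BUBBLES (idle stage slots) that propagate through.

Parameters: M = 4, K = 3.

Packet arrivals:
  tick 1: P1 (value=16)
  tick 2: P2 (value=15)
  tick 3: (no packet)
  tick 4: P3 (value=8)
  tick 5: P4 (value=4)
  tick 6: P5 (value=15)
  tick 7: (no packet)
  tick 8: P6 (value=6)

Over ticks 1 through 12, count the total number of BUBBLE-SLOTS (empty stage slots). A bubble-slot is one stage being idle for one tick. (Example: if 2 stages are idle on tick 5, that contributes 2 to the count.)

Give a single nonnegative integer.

Tick 1: [PARSE:P1(v=16,ok=F), VALIDATE:-, TRANSFORM:-, EMIT:-] out:-; bubbles=3
Tick 2: [PARSE:P2(v=15,ok=F), VALIDATE:P1(v=16,ok=F), TRANSFORM:-, EMIT:-] out:-; bubbles=2
Tick 3: [PARSE:-, VALIDATE:P2(v=15,ok=F), TRANSFORM:P1(v=0,ok=F), EMIT:-] out:-; bubbles=2
Tick 4: [PARSE:P3(v=8,ok=F), VALIDATE:-, TRANSFORM:P2(v=0,ok=F), EMIT:P1(v=0,ok=F)] out:-; bubbles=1
Tick 5: [PARSE:P4(v=4,ok=F), VALIDATE:P3(v=8,ok=F), TRANSFORM:-, EMIT:P2(v=0,ok=F)] out:P1(v=0); bubbles=1
Tick 6: [PARSE:P5(v=15,ok=F), VALIDATE:P4(v=4,ok=T), TRANSFORM:P3(v=0,ok=F), EMIT:-] out:P2(v=0); bubbles=1
Tick 7: [PARSE:-, VALIDATE:P5(v=15,ok=F), TRANSFORM:P4(v=12,ok=T), EMIT:P3(v=0,ok=F)] out:-; bubbles=1
Tick 8: [PARSE:P6(v=6,ok=F), VALIDATE:-, TRANSFORM:P5(v=0,ok=F), EMIT:P4(v=12,ok=T)] out:P3(v=0); bubbles=1
Tick 9: [PARSE:-, VALIDATE:P6(v=6,ok=F), TRANSFORM:-, EMIT:P5(v=0,ok=F)] out:P4(v=12); bubbles=2
Tick 10: [PARSE:-, VALIDATE:-, TRANSFORM:P6(v=0,ok=F), EMIT:-] out:P5(v=0); bubbles=3
Tick 11: [PARSE:-, VALIDATE:-, TRANSFORM:-, EMIT:P6(v=0,ok=F)] out:-; bubbles=3
Tick 12: [PARSE:-, VALIDATE:-, TRANSFORM:-, EMIT:-] out:P6(v=0); bubbles=4
Total bubble-slots: 24

Answer: 24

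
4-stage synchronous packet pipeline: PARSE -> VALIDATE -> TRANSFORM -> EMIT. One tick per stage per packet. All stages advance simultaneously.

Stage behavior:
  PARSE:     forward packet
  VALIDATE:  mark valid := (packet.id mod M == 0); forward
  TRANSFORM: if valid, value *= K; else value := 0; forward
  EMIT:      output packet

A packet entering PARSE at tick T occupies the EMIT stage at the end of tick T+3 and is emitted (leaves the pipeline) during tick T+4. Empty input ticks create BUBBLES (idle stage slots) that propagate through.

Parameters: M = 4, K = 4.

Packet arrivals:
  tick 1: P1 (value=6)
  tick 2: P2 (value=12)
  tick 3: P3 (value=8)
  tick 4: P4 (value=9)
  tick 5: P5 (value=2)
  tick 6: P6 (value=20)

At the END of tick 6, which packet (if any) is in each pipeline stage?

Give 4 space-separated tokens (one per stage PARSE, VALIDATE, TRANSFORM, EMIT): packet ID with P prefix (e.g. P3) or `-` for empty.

Answer: P6 P5 P4 P3

Derivation:
Tick 1: [PARSE:P1(v=6,ok=F), VALIDATE:-, TRANSFORM:-, EMIT:-] out:-; in:P1
Tick 2: [PARSE:P2(v=12,ok=F), VALIDATE:P1(v=6,ok=F), TRANSFORM:-, EMIT:-] out:-; in:P2
Tick 3: [PARSE:P3(v=8,ok=F), VALIDATE:P2(v=12,ok=F), TRANSFORM:P1(v=0,ok=F), EMIT:-] out:-; in:P3
Tick 4: [PARSE:P4(v=9,ok=F), VALIDATE:P3(v=8,ok=F), TRANSFORM:P2(v=0,ok=F), EMIT:P1(v=0,ok=F)] out:-; in:P4
Tick 5: [PARSE:P5(v=2,ok=F), VALIDATE:P4(v=9,ok=T), TRANSFORM:P3(v=0,ok=F), EMIT:P2(v=0,ok=F)] out:P1(v=0); in:P5
Tick 6: [PARSE:P6(v=20,ok=F), VALIDATE:P5(v=2,ok=F), TRANSFORM:P4(v=36,ok=T), EMIT:P3(v=0,ok=F)] out:P2(v=0); in:P6
At end of tick 6: ['P6', 'P5', 'P4', 'P3']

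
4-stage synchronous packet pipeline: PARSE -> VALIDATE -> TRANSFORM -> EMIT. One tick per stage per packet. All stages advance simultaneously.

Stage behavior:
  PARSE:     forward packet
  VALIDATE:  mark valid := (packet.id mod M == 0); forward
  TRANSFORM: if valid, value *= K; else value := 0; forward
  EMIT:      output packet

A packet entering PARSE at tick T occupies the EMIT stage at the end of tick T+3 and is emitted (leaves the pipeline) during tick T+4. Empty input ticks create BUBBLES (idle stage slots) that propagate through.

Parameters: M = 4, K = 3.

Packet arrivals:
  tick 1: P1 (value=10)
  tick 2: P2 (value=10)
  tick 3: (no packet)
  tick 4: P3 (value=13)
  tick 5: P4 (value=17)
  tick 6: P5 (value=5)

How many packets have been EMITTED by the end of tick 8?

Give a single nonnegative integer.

Tick 1: [PARSE:P1(v=10,ok=F), VALIDATE:-, TRANSFORM:-, EMIT:-] out:-; in:P1
Tick 2: [PARSE:P2(v=10,ok=F), VALIDATE:P1(v=10,ok=F), TRANSFORM:-, EMIT:-] out:-; in:P2
Tick 3: [PARSE:-, VALIDATE:P2(v=10,ok=F), TRANSFORM:P1(v=0,ok=F), EMIT:-] out:-; in:-
Tick 4: [PARSE:P3(v=13,ok=F), VALIDATE:-, TRANSFORM:P2(v=0,ok=F), EMIT:P1(v=0,ok=F)] out:-; in:P3
Tick 5: [PARSE:P4(v=17,ok=F), VALIDATE:P3(v=13,ok=F), TRANSFORM:-, EMIT:P2(v=0,ok=F)] out:P1(v=0); in:P4
Tick 6: [PARSE:P5(v=5,ok=F), VALIDATE:P4(v=17,ok=T), TRANSFORM:P3(v=0,ok=F), EMIT:-] out:P2(v=0); in:P5
Tick 7: [PARSE:-, VALIDATE:P5(v=5,ok=F), TRANSFORM:P4(v=51,ok=T), EMIT:P3(v=0,ok=F)] out:-; in:-
Tick 8: [PARSE:-, VALIDATE:-, TRANSFORM:P5(v=0,ok=F), EMIT:P4(v=51,ok=T)] out:P3(v=0); in:-
Emitted by tick 8: ['P1', 'P2', 'P3']

Answer: 3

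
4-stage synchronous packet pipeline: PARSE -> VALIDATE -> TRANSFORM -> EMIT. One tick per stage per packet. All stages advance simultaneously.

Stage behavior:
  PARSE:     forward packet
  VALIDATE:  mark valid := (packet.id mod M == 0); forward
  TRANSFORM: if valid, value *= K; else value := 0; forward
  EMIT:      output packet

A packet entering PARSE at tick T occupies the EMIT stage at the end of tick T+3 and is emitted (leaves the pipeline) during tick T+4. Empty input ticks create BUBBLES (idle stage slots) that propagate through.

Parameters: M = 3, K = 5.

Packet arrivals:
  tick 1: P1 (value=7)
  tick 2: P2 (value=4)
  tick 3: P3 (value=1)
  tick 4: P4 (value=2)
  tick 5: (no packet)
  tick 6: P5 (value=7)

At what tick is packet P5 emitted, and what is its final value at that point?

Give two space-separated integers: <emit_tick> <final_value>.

Answer: 10 0

Derivation:
Tick 1: [PARSE:P1(v=7,ok=F), VALIDATE:-, TRANSFORM:-, EMIT:-] out:-; in:P1
Tick 2: [PARSE:P2(v=4,ok=F), VALIDATE:P1(v=7,ok=F), TRANSFORM:-, EMIT:-] out:-; in:P2
Tick 3: [PARSE:P3(v=1,ok=F), VALIDATE:P2(v=4,ok=F), TRANSFORM:P1(v=0,ok=F), EMIT:-] out:-; in:P3
Tick 4: [PARSE:P4(v=2,ok=F), VALIDATE:P3(v=1,ok=T), TRANSFORM:P2(v=0,ok=F), EMIT:P1(v=0,ok=F)] out:-; in:P4
Tick 5: [PARSE:-, VALIDATE:P4(v=2,ok=F), TRANSFORM:P3(v=5,ok=T), EMIT:P2(v=0,ok=F)] out:P1(v=0); in:-
Tick 6: [PARSE:P5(v=7,ok=F), VALIDATE:-, TRANSFORM:P4(v=0,ok=F), EMIT:P3(v=5,ok=T)] out:P2(v=0); in:P5
Tick 7: [PARSE:-, VALIDATE:P5(v=7,ok=F), TRANSFORM:-, EMIT:P4(v=0,ok=F)] out:P3(v=5); in:-
Tick 8: [PARSE:-, VALIDATE:-, TRANSFORM:P5(v=0,ok=F), EMIT:-] out:P4(v=0); in:-
Tick 9: [PARSE:-, VALIDATE:-, TRANSFORM:-, EMIT:P5(v=0,ok=F)] out:-; in:-
Tick 10: [PARSE:-, VALIDATE:-, TRANSFORM:-, EMIT:-] out:P5(v=0); in:-
P5: arrives tick 6, valid=False (id=5, id%3=2), emit tick 10, final value 0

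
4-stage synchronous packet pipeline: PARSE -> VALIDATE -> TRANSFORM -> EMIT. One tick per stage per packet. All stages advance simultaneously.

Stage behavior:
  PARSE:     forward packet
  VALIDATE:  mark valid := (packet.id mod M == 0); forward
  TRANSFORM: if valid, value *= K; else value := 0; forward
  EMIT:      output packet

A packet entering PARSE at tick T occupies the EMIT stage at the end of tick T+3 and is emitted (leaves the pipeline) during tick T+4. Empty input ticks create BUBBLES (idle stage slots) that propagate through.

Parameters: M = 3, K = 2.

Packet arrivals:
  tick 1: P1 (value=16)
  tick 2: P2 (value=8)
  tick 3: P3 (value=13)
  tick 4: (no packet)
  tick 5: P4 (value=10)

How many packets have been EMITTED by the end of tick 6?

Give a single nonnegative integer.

Answer: 2

Derivation:
Tick 1: [PARSE:P1(v=16,ok=F), VALIDATE:-, TRANSFORM:-, EMIT:-] out:-; in:P1
Tick 2: [PARSE:P2(v=8,ok=F), VALIDATE:P1(v=16,ok=F), TRANSFORM:-, EMIT:-] out:-; in:P2
Tick 3: [PARSE:P3(v=13,ok=F), VALIDATE:P2(v=8,ok=F), TRANSFORM:P1(v=0,ok=F), EMIT:-] out:-; in:P3
Tick 4: [PARSE:-, VALIDATE:P3(v=13,ok=T), TRANSFORM:P2(v=0,ok=F), EMIT:P1(v=0,ok=F)] out:-; in:-
Tick 5: [PARSE:P4(v=10,ok=F), VALIDATE:-, TRANSFORM:P3(v=26,ok=T), EMIT:P2(v=0,ok=F)] out:P1(v=0); in:P4
Tick 6: [PARSE:-, VALIDATE:P4(v=10,ok=F), TRANSFORM:-, EMIT:P3(v=26,ok=T)] out:P2(v=0); in:-
Emitted by tick 6: ['P1', 'P2']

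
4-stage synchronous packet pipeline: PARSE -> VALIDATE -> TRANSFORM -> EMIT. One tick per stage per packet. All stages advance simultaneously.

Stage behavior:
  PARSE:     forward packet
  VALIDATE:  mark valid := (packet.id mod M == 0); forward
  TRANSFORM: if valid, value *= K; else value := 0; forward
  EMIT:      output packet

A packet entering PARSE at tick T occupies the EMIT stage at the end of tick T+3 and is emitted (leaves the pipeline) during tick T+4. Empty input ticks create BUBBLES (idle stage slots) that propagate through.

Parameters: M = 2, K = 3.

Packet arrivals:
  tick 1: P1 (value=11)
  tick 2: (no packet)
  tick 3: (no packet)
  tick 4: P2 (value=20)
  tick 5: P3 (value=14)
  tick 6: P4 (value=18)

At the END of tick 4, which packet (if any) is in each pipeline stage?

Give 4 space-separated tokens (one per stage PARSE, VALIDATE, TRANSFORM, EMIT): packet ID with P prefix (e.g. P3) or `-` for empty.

Tick 1: [PARSE:P1(v=11,ok=F), VALIDATE:-, TRANSFORM:-, EMIT:-] out:-; in:P1
Tick 2: [PARSE:-, VALIDATE:P1(v=11,ok=F), TRANSFORM:-, EMIT:-] out:-; in:-
Tick 3: [PARSE:-, VALIDATE:-, TRANSFORM:P1(v=0,ok=F), EMIT:-] out:-; in:-
Tick 4: [PARSE:P2(v=20,ok=F), VALIDATE:-, TRANSFORM:-, EMIT:P1(v=0,ok=F)] out:-; in:P2
At end of tick 4: ['P2', '-', '-', 'P1']

Answer: P2 - - P1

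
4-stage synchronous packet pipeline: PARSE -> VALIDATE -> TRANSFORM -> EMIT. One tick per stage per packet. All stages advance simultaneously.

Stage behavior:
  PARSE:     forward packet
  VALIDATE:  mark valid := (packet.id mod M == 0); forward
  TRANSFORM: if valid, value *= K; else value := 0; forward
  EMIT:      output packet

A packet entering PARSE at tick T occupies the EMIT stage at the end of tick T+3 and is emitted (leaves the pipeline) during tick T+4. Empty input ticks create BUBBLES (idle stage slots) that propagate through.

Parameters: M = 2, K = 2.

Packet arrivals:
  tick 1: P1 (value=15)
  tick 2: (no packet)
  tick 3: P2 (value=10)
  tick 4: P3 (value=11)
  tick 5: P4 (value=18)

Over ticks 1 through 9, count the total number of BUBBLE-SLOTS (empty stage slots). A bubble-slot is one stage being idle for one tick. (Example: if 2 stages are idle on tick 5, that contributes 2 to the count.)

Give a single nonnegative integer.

Answer: 20

Derivation:
Tick 1: [PARSE:P1(v=15,ok=F), VALIDATE:-, TRANSFORM:-, EMIT:-] out:-; bubbles=3
Tick 2: [PARSE:-, VALIDATE:P1(v=15,ok=F), TRANSFORM:-, EMIT:-] out:-; bubbles=3
Tick 3: [PARSE:P2(v=10,ok=F), VALIDATE:-, TRANSFORM:P1(v=0,ok=F), EMIT:-] out:-; bubbles=2
Tick 4: [PARSE:P3(v=11,ok=F), VALIDATE:P2(v=10,ok=T), TRANSFORM:-, EMIT:P1(v=0,ok=F)] out:-; bubbles=1
Tick 5: [PARSE:P4(v=18,ok=F), VALIDATE:P3(v=11,ok=F), TRANSFORM:P2(v=20,ok=T), EMIT:-] out:P1(v=0); bubbles=1
Tick 6: [PARSE:-, VALIDATE:P4(v=18,ok=T), TRANSFORM:P3(v=0,ok=F), EMIT:P2(v=20,ok=T)] out:-; bubbles=1
Tick 7: [PARSE:-, VALIDATE:-, TRANSFORM:P4(v=36,ok=T), EMIT:P3(v=0,ok=F)] out:P2(v=20); bubbles=2
Tick 8: [PARSE:-, VALIDATE:-, TRANSFORM:-, EMIT:P4(v=36,ok=T)] out:P3(v=0); bubbles=3
Tick 9: [PARSE:-, VALIDATE:-, TRANSFORM:-, EMIT:-] out:P4(v=36); bubbles=4
Total bubble-slots: 20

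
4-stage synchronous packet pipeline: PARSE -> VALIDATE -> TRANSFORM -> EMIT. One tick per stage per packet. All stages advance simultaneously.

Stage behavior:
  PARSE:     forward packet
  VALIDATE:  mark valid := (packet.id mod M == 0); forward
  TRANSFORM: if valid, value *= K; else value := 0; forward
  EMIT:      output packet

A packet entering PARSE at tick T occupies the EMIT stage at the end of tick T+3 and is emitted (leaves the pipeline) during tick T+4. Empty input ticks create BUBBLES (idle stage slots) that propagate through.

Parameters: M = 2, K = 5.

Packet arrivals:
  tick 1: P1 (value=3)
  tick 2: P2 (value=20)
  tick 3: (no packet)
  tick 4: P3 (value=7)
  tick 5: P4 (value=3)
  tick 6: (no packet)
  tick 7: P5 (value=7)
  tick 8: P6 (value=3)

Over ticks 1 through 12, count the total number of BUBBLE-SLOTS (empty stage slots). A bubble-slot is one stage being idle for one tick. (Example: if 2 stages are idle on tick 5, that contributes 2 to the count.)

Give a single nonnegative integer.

Tick 1: [PARSE:P1(v=3,ok=F), VALIDATE:-, TRANSFORM:-, EMIT:-] out:-; bubbles=3
Tick 2: [PARSE:P2(v=20,ok=F), VALIDATE:P1(v=3,ok=F), TRANSFORM:-, EMIT:-] out:-; bubbles=2
Tick 3: [PARSE:-, VALIDATE:P2(v=20,ok=T), TRANSFORM:P1(v=0,ok=F), EMIT:-] out:-; bubbles=2
Tick 4: [PARSE:P3(v=7,ok=F), VALIDATE:-, TRANSFORM:P2(v=100,ok=T), EMIT:P1(v=0,ok=F)] out:-; bubbles=1
Tick 5: [PARSE:P4(v=3,ok=F), VALIDATE:P3(v=7,ok=F), TRANSFORM:-, EMIT:P2(v=100,ok=T)] out:P1(v=0); bubbles=1
Tick 6: [PARSE:-, VALIDATE:P4(v=3,ok=T), TRANSFORM:P3(v=0,ok=F), EMIT:-] out:P2(v=100); bubbles=2
Tick 7: [PARSE:P5(v=7,ok=F), VALIDATE:-, TRANSFORM:P4(v=15,ok=T), EMIT:P3(v=0,ok=F)] out:-; bubbles=1
Tick 8: [PARSE:P6(v=3,ok=F), VALIDATE:P5(v=7,ok=F), TRANSFORM:-, EMIT:P4(v=15,ok=T)] out:P3(v=0); bubbles=1
Tick 9: [PARSE:-, VALIDATE:P6(v=3,ok=T), TRANSFORM:P5(v=0,ok=F), EMIT:-] out:P4(v=15); bubbles=2
Tick 10: [PARSE:-, VALIDATE:-, TRANSFORM:P6(v=15,ok=T), EMIT:P5(v=0,ok=F)] out:-; bubbles=2
Tick 11: [PARSE:-, VALIDATE:-, TRANSFORM:-, EMIT:P6(v=15,ok=T)] out:P5(v=0); bubbles=3
Tick 12: [PARSE:-, VALIDATE:-, TRANSFORM:-, EMIT:-] out:P6(v=15); bubbles=4
Total bubble-slots: 24

Answer: 24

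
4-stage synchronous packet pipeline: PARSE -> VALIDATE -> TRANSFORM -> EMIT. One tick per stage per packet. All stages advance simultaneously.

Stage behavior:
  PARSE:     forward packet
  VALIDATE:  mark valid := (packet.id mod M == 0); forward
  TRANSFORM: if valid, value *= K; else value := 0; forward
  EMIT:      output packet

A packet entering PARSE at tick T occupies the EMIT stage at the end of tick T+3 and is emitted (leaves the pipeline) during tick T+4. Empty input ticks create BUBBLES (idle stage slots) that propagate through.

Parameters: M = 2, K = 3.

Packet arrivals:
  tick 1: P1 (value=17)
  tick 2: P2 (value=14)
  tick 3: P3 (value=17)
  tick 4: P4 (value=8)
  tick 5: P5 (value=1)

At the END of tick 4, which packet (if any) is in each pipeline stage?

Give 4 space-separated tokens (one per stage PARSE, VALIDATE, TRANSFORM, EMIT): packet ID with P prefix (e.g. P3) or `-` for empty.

Tick 1: [PARSE:P1(v=17,ok=F), VALIDATE:-, TRANSFORM:-, EMIT:-] out:-; in:P1
Tick 2: [PARSE:P2(v=14,ok=F), VALIDATE:P1(v=17,ok=F), TRANSFORM:-, EMIT:-] out:-; in:P2
Tick 3: [PARSE:P3(v=17,ok=F), VALIDATE:P2(v=14,ok=T), TRANSFORM:P1(v=0,ok=F), EMIT:-] out:-; in:P3
Tick 4: [PARSE:P4(v=8,ok=F), VALIDATE:P3(v=17,ok=F), TRANSFORM:P2(v=42,ok=T), EMIT:P1(v=0,ok=F)] out:-; in:P4
At end of tick 4: ['P4', 'P3', 'P2', 'P1']

Answer: P4 P3 P2 P1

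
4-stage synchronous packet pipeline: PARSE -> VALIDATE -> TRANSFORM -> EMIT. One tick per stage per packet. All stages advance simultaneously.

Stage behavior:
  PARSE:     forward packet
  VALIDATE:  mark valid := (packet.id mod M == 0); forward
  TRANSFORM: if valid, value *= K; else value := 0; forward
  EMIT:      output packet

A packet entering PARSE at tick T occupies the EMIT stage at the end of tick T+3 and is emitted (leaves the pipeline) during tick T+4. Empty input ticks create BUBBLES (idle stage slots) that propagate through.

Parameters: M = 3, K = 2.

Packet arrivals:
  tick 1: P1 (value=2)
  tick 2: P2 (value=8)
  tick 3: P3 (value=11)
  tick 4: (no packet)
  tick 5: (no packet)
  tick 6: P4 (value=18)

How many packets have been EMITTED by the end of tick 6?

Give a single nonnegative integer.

Answer: 2

Derivation:
Tick 1: [PARSE:P1(v=2,ok=F), VALIDATE:-, TRANSFORM:-, EMIT:-] out:-; in:P1
Tick 2: [PARSE:P2(v=8,ok=F), VALIDATE:P1(v=2,ok=F), TRANSFORM:-, EMIT:-] out:-; in:P2
Tick 3: [PARSE:P3(v=11,ok=F), VALIDATE:P2(v=8,ok=F), TRANSFORM:P1(v=0,ok=F), EMIT:-] out:-; in:P3
Tick 4: [PARSE:-, VALIDATE:P3(v=11,ok=T), TRANSFORM:P2(v=0,ok=F), EMIT:P1(v=0,ok=F)] out:-; in:-
Tick 5: [PARSE:-, VALIDATE:-, TRANSFORM:P3(v=22,ok=T), EMIT:P2(v=0,ok=F)] out:P1(v=0); in:-
Tick 6: [PARSE:P4(v=18,ok=F), VALIDATE:-, TRANSFORM:-, EMIT:P3(v=22,ok=T)] out:P2(v=0); in:P4
Emitted by tick 6: ['P1', 'P2']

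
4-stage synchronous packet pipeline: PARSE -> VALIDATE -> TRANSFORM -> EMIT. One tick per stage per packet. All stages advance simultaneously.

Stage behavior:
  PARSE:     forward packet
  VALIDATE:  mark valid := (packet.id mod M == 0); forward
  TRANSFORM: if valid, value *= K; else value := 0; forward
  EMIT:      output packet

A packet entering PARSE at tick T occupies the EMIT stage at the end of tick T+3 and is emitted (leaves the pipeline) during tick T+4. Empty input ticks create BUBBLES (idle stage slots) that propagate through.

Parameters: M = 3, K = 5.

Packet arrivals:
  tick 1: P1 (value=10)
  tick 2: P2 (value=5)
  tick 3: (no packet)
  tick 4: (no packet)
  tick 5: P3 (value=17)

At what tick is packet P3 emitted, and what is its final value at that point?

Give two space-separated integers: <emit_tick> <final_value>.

Tick 1: [PARSE:P1(v=10,ok=F), VALIDATE:-, TRANSFORM:-, EMIT:-] out:-; in:P1
Tick 2: [PARSE:P2(v=5,ok=F), VALIDATE:P1(v=10,ok=F), TRANSFORM:-, EMIT:-] out:-; in:P2
Tick 3: [PARSE:-, VALIDATE:P2(v=5,ok=F), TRANSFORM:P1(v=0,ok=F), EMIT:-] out:-; in:-
Tick 4: [PARSE:-, VALIDATE:-, TRANSFORM:P2(v=0,ok=F), EMIT:P1(v=0,ok=F)] out:-; in:-
Tick 5: [PARSE:P3(v=17,ok=F), VALIDATE:-, TRANSFORM:-, EMIT:P2(v=0,ok=F)] out:P1(v=0); in:P3
Tick 6: [PARSE:-, VALIDATE:P3(v=17,ok=T), TRANSFORM:-, EMIT:-] out:P2(v=0); in:-
Tick 7: [PARSE:-, VALIDATE:-, TRANSFORM:P3(v=85,ok=T), EMIT:-] out:-; in:-
Tick 8: [PARSE:-, VALIDATE:-, TRANSFORM:-, EMIT:P3(v=85,ok=T)] out:-; in:-
Tick 9: [PARSE:-, VALIDATE:-, TRANSFORM:-, EMIT:-] out:P3(v=85); in:-
P3: arrives tick 5, valid=True (id=3, id%3=0), emit tick 9, final value 85

Answer: 9 85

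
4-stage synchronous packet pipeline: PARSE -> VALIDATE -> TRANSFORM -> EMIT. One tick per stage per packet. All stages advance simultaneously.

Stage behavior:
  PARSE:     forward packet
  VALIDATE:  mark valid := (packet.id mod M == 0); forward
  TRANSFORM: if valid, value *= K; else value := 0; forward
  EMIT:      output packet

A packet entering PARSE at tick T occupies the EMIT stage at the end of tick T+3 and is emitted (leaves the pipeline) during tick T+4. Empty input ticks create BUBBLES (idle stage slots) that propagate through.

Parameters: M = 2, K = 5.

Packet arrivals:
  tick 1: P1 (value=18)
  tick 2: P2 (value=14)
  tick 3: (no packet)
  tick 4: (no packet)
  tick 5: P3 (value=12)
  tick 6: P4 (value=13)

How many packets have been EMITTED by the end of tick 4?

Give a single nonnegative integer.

Answer: 0

Derivation:
Tick 1: [PARSE:P1(v=18,ok=F), VALIDATE:-, TRANSFORM:-, EMIT:-] out:-; in:P1
Tick 2: [PARSE:P2(v=14,ok=F), VALIDATE:P1(v=18,ok=F), TRANSFORM:-, EMIT:-] out:-; in:P2
Tick 3: [PARSE:-, VALIDATE:P2(v=14,ok=T), TRANSFORM:P1(v=0,ok=F), EMIT:-] out:-; in:-
Tick 4: [PARSE:-, VALIDATE:-, TRANSFORM:P2(v=70,ok=T), EMIT:P1(v=0,ok=F)] out:-; in:-
Emitted by tick 4: []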